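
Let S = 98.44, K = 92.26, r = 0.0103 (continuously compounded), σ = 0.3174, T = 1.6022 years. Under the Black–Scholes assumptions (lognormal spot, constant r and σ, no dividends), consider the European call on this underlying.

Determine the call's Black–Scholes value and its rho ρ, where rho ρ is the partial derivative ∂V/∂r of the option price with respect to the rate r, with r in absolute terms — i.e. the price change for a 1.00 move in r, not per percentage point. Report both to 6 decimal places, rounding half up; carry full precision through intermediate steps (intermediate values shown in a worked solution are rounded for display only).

σ√T = 0.3174·√1.6022 = 0.401759
d₁ = (ln(S/K) + (r+σ²/2)T) / (σ√T) = (ln(98.44/92.26) + (0.0103+0.3174²/2)·1.6022) / 0.401759 = (0.064837 + 0.097208) / 0.401759 = 0.403337
d₂ = d₁ − σ√T = 0.403337 − 0.401759 = 0.001579
e^{−rT} = e^{−0.0103·1.6022} = 0.983633
N(d₁) = 0.656650,  N(d₂) = 0.500630
Call price V = S·N(d₁) − K·e^{−rT}·N(d₂) = 64.640618 − 45.432128 = 19.208490
ρ = K·T·e^{−rT}·N(d₂) = 72.791355

price = 19.208490
ρ = 72.791355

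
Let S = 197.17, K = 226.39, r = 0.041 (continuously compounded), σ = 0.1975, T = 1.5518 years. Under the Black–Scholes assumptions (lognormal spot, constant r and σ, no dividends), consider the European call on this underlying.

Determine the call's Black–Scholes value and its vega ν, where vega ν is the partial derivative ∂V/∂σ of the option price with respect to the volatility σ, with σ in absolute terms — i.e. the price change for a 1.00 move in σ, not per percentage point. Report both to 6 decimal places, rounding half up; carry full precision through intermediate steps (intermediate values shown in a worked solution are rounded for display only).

σ√T = 0.1975·√1.5518 = 0.246028
d₁ = (ln(S/K) + (r+σ²/2)T) / (σ√T) = (ln(197.17/226.39) + (0.041+0.1975²/2)·1.5518) / 0.246028 = (-0.138193 + 0.093889) / 0.246028 = -0.180077
d₂ = d₁ − σ√T = -0.180077 − 0.246028 = -0.426106
e^{−rT} = e^{−0.041·1.5518} = 0.938358
N(d₁) = 0.428546,  N(d₂) = 0.335015
Call price V = S·N(d₁) − K·e^{−rT}·N(d₂) = 84.496396 − 71.168955 = 13.327441
φ(d₁) = (1/√(2π))·e^{−d₁²/2} = 0.392526
ν = S·φ(d₁)·√T = 96.411126

price = 13.327441
ν = 96.411126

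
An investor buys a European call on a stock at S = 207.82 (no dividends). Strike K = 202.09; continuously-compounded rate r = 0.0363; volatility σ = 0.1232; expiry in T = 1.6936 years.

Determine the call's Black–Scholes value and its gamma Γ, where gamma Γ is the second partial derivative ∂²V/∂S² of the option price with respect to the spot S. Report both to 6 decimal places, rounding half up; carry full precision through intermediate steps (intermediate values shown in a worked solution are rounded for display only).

σ√T = 0.1232·√1.6936 = 0.160330
d₁ = (ln(S/K) + (r+σ²/2)T) / (σ√T) = (ln(207.82/202.09) + (0.0363+0.1232²/2)·1.6936) / 0.160330 = (0.027959 + 0.074331) / 0.160330 = 0.637993
d₂ = d₁ − σ√T = 0.637993 − 0.160330 = 0.477663
e^{−rT} = e^{−0.0363·1.6936} = 0.940374
N(d₁) = 0.738261,  N(d₂) = 0.683555
Call price V = S·N(d₁) − K·e^{−rT}·N(d₂) = 153.425401 − 129.902891 = 23.522510
φ(d₁) = (1/√(2π))·e^{−d₁²/2} = 0.325479
Γ = φ(d₁) / (S·σ·√T) = 0.009768

price = 23.522510
Γ = 0.009768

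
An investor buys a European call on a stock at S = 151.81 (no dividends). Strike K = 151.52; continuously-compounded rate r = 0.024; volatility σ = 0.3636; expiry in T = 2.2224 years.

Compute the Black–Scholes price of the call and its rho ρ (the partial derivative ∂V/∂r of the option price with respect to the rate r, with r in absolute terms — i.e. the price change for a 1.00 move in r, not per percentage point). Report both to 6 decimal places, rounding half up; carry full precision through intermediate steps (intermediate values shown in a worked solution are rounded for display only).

price = 35.798746
ρ = 138.190060

σ√T = 0.3636·√2.2224 = 0.542045
d₁ = (ln(S/K) + (r+σ²/2)T) / (σ√T) = (ln(151.81/151.52) + (0.024+0.3636²/2)·2.2224) / 0.542045 = (0.001912 + 0.200244) / 0.542045 = 0.372951
d₂ = d₁ − σ√T = 0.372951 − 0.542045 = -0.169094
e^{−rT} = e^{−0.024·2.2224} = 0.948060
N(d₁) = 0.645407,  N(d₂) = 0.432861
Call price V = S·N(d₁) − K·e^{−rT}·N(d₂) = 97.979298 − 62.180553 = 35.798746
ρ = K·T·e^{−rT}·N(d₂) = 138.190060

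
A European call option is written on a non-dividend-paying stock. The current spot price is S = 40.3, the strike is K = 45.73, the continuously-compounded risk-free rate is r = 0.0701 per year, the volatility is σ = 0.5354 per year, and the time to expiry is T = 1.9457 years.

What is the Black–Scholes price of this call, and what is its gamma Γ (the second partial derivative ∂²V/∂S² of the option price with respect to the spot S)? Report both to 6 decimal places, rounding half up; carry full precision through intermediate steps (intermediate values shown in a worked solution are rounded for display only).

price = 11.876606
Γ = 0.012300

σ√T = 0.5354·√1.9457 = 0.746821
d₁ = (ln(S/K) + (r+σ²/2)T) / (σ√T) = (ln(40.3/45.73) + (0.0701+0.5354²/2)·1.9457) / 0.746821 = (-0.126403 + 0.415264) / 0.746821 = 0.386788
d₂ = d₁ − σ√T = 0.386788 − 0.746821 = -0.360033
e^{−rT} = e^{−0.0701·1.9457} = 0.872499
N(d₁) = 0.650543,  N(d₂) = 0.359411
Call price V = S·N(d₁) − K·e^{−rT}·N(d₂) = 26.216895 − 14.340289 = 11.876606
φ(d₁) = (1/√(2π))·e^{−d₁²/2} = 0.370189
Γ = φ(d₁) / (S·σ·√T) = 0.012300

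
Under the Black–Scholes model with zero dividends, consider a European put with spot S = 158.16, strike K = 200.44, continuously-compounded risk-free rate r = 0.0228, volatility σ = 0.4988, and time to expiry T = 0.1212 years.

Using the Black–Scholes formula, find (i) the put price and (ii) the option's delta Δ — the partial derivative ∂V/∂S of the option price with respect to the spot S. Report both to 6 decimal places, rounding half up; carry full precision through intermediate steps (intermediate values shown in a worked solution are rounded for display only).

σ√T = 0.4988·√0.1212 = 0.173651
d₁ = (ln(S/K) + (r+σ²/2)T) / (σ√T) = (ln(158.16/200.44) + (0.0228+0.4988²/2)·0.1212) / 0.173651 = (-0.236908 + 0.017841) / 0.173651 = -1.261535
d₂ = d₁ − σ√T = -1.261535 − 0.173651 = -1.435186
e^{−rT} = e^{−0.0228·0.1212} = 0.997240
N(−d₁) = 0.896442,  N(−d₂) = 0.924383
Put price V = K·e^{−rT}·N(−d₂) − S·N(−d₁) = 184.772025 − 141.781253 = 42.990772
Δ = −N(−d₁) = -0.896442

price = 42.990772
Δ = -0.896442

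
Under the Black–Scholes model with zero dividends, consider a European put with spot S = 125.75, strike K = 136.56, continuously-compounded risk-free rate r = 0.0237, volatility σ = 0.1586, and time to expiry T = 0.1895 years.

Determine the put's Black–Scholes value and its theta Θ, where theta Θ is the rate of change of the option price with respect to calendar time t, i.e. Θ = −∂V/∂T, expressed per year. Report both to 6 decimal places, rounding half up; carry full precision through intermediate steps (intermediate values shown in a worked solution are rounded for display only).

σ√T = 0.1586·√0.1895 = 0.069041
d₁ = (ln(S/K) + (r+σ²/2)T) / (σ√T) = (ln(125.75/136.56) + (0.0237+0.1586²/2)·0.1895) / 0.069041 = (-0.082468 + 0.006874) / 0.069041 = -1.094910
d₂ = d₁ − σ√T = -1.094910 − 0.069041 = -1.163951
e^{−rT} = e^{−0.0237·0.1895} = 0.995519
N(−d₁) = 0.863222,  N(−d₂) = 0.877778
Put price V = K·e^{−rT}·N(−d₂) − S·N(−d₁) = 119.332222 − 108.550153 = 10.782069
φ(d₁) = (1/√(2π))·e^{−d₁²/2} = 0.219073
Θ = −S·φ(d₁)·σ/(2√T) + r·K·e^{−rT}·N(−d₂) = −5.018393 + 2.828174 = -2.190219

price = 10.782069
Θ = -2.190219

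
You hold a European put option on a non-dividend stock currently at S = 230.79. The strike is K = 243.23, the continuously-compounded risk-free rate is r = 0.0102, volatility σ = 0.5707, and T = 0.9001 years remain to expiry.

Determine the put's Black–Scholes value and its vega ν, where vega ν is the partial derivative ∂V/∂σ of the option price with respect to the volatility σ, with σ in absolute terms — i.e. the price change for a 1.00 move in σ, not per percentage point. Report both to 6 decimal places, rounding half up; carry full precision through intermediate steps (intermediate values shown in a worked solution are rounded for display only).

σ√T = 0.5707·√0.9001 = 0.541444
d₁ = (ln(S/K) + (r+σ²/2)T) / (σ√T) = (ln(230.79/243.23) + (0.0102+0.5707²/2)·0.9001) / 0.541444 = (-0.052499 + 0.155762) / 0.541444 = 0.190717
d₂ = d₁ − σ√T = 0.190717 − 0.541444 = -0.350727
e^{−rT} = e^{−0.0102·0.9001} = 0.990861
N(−d₁) = 0.424374,  N(−d₂) = 0.637103
Put price V = K·e^{−rT}·N(−d₂) − S·N(−d₁) = 153.546455 − 97.941226 = 55.605230
φ(d₁) = (1/√(2π))·e^{−d₁²/2} = 0.391753
ν = S·φ(d₁)·√T = 85.777655

price = 55.605230
ν = 85.777655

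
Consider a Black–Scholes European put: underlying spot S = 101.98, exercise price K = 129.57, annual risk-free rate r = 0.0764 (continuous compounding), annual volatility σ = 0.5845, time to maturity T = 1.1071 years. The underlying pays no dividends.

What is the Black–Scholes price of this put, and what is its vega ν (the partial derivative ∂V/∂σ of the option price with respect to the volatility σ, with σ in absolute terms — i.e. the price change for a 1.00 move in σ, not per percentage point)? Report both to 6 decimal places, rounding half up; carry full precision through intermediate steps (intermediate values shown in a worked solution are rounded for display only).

σ√T = 0.5845·√1.1071 = 0.615004
d₁ = (ln(S/K) + (r+σ²/2)T) / (σ√T) = (ln(101.98/129.57) + (0.0764+0.5845²/2)·1.1071) / 0.615004 = (-0.239445 + 0.273697) / 0.615004 = 0.055695
d₂ = d₁ − σ√T = 0.055695 − 0.615004 = -0.559309
e^{−rT} = e^{−0.0764·1.1071} = 0.918896
N(−d₁) = 0.477792,  N(−d₂) = 0.712024
Put price V = K·e^{−rT}·N(−d₂) − S·N(−d₁) = 84.774588 − 48.725255 = 36.049333
φ(d₁) = (1/√(2π))·e^{−d₁²/2} = 0.398324
ν = S·φ(d₁)·√T = 42.741023

price = 36.049333
ν = 42.741023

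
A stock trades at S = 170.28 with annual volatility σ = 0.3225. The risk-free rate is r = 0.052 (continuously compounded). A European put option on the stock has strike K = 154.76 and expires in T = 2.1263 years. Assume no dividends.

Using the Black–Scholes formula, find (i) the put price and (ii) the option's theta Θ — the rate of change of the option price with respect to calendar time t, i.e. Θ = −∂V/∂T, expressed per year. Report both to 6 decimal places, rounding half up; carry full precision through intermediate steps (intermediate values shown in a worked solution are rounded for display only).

price = 15.499197
Θ = -2.965385

σ√T = 0.3225·√2.1263 = 0.470264
d₁ = (ln(S/K) + (r+σ²/2)T) / (σ√T) = (ln(170.28/154.76) + (0.052+0.3225²/2)·2.1263) / 0.470264 = (0.095569 + 0.221142) / 0.470264 = 0.673473
d₂ = d₁ − σ√T = 0.673473 − 0.470264 = 0.203209
e^{−rT} = e^{−0.052·2.1263} = 0.895326
N(−d₁) = 0.250323,  N(−d₂) = 0.419486
Put price V = K·e^{−rT}·N(−d₂) − S·N(−d₁) = 58.124215 − 42.625017 = 15.499197
φ(d₁) = (1/√(2π))·e^{−d₁²/2} = 0.317994
Θ = −S·φ(d₁)·σ/(2√T) + r·K·e^{−rT}·N(−d₂) = −5.987844 + 3.022459 = -2.965385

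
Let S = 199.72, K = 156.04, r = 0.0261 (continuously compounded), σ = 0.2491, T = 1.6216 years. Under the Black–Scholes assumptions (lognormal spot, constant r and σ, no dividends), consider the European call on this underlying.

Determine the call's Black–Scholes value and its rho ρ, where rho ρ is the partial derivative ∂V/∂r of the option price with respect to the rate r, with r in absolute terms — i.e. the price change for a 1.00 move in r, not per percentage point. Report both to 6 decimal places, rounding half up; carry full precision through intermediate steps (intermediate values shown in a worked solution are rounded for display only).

σ√T = 0.2491·√1.6216 = 0.317209
d₁ = (ln(S/K) + (r+σ²/2)T) / (σ√T) = (ln(199.72/156.04) + (0.0261+0.2491²/2)·1.6216) / 0.317209 = (0.246804 + 0.092635) / 0.317209 = 1.070078
d₂ = d₁ − σ√T = 1.070078 − 0.317209 = 0.752869
e^{−rT} = e^{−0.0261·1.6216} = 0.958559
N(d₁) = 0.857708,  N(d₂) = 0.774236
Call price V = S·N(d₁) − K·e^{−rT}·N(d₂) = 171.301438 − 115.805236 = 55.496202
ρ = K·T·e^{−rT}·N(d₂) = 187.789771

price = 55.496202
ρ = 187.789771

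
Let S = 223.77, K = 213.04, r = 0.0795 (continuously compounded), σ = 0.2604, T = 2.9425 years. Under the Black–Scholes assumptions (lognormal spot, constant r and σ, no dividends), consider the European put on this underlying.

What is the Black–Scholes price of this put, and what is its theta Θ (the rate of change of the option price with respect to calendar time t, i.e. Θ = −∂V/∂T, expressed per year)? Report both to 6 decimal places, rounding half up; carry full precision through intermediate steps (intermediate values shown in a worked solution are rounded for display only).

σ√T = 0.2604·√2.9425 = 0.446683
d₁ = (ln(S/K) + (r+σ²/2)T) / (σ√T) = (ln(223.77/213.04) + (0.0795+0.2604²/2)·2.9425) / 0.446683 = (0.049139 + 0.333692) / 0.446683 = 0.857052
d₂ = d₁ − σ√T = 0.857052 − 0.446683 = 0.410369
e^{−rT} = e^{−0.0795·2.9425} = 0.791418
N(−d₁) = 0.195708,  N(−d₂) = 0.340768
Put price V = K·e^{−rT}·N(−d₂) − S·N(−d₁) = 57.454693 − 43.793606 = 13.661088
φ(d₁) = (1/√(2π))·e^{−d₁²/2} = 0.276317
Θ = −S·φ(d₁)·σ/(2√T) + r·K·e^{−rT}·N(−d₂) = −4.693122 + 4.567648 = -0.125473

price = 13.661088
Θ = -0.125473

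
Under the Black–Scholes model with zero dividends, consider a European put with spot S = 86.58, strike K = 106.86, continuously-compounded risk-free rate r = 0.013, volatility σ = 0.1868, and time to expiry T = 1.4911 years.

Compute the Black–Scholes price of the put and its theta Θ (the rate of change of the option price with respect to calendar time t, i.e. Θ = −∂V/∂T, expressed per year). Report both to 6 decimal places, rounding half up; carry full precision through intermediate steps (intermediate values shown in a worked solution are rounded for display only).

σ√T = 0.1868·√1.4911 = 0.228103
d₁ = (ln(S/K) + (r+σ²/2)T) / (σ√T) = (ln(86.58/106.86) + (0.013+0.1868²/2)·1.4911) / 0.228103 = (-0.210451 + 0.045400) / 0.228103 = -0.723582
d₂ = d₁ − σ√T = -0.723582 − 0.228103 = -0.951685
e^{−rT} = e^{−0.013·1.4911} = 0.980802
N(−d₁) = 0.765339,  N(−d₂) = 0.829372
Put price V = K·e^{−rT}·N(−d₂) − S·N(−d₁) = 86.925229 − 66.263043 = 20.662186
φ(d₁) = (1/√(2π))·e^{−d₁²/2} = 0.307056
Θ = −S·φ(d₁)·σ/(2√T) + r·K·e^{−rT}·N(−d₂) = −2.033429 + 1.130028 = -0.903401

price = 20.662186
Θ = -0.903401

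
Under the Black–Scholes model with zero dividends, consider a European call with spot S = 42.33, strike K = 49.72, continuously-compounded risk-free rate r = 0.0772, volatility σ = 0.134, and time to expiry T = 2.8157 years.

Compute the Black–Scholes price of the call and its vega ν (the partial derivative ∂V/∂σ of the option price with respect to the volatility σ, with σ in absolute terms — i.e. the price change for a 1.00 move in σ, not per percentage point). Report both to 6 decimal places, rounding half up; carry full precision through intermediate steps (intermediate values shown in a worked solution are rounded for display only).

price = 4.962079
ν = 26.524975

σ√T = 0.134·√2.8157 = 0.224853
d₁ = (ln(S/K) + (r+σ²/2)T) / (σ√T) = (ln(42.33/49.72) + (0.0772+0.134²/2)·2.8157) / 0.224853 = (-0.160911 + 0.242651) / 0.224853 = 0.363528
d₂ = d₁ − σ√T = 0.363528 − 0.224853 = 0.138675
e^{−rT} = e^{−0.0772·2.8157} = 0.804631
N(d₁) = 0.641895,  N(d₂) = 0.555147
Call price V = S·N(d₁) − K·e^{−rT}·N(d₂) = 27.171401 − 22.209322 = 4.962079
φ(d₁) = (1/√(2π))·e^{−d₁²/2} = 0.373434
ν = S·φ(d₁)·√T = 26.524975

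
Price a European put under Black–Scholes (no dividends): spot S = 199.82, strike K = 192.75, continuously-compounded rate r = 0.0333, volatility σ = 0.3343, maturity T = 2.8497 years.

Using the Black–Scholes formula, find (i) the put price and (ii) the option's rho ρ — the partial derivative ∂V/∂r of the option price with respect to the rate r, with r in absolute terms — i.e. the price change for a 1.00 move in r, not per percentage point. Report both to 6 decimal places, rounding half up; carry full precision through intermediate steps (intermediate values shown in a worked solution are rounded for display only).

σ√T = 0.3343·√2.8497 = 0.564334
d₁ = (ln(S/K) + (r+σ²/2)T) / (σ√T) = (ln(199.82/192.75) + (0.0333+0.3343²/2)·2.8497) / 0.564334 = (0.036023 + 0.254131) / 0.564334 = 0.514154
d₂ = d₁ − σ√T = 0.514154 − 0.564334 = -0.050180
e^{−rT} = e^{−0.0333·2.8497} = 0.909468
N(−d₁) = 0.303572,  N(−d₂) = 0.520011
Put price V = K·e^{−rT}·N(−d₂) − S·N(−d₁) = 91.157866 − 60.659816 = 30.498050
ρ = −K·T·e^{−rT}·N(−d₂) = -259.772571

price = 30.498050
ρ = -259.772571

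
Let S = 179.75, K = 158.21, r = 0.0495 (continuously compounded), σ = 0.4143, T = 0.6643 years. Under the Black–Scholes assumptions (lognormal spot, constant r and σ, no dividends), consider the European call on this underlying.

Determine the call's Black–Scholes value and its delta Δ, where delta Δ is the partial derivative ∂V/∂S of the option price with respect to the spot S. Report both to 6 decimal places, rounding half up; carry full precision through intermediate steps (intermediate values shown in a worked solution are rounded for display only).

price = 38.086702
Δ = 0.740286

σ√T = 0.4143·√0.6643 = 0.337674
d₁ = (ln(S/K) + (r+σ²/2)T) / (σ√T) = (ln(179.75/158.21) + (0.0495+0.4143²/2)·0.6643) / 0.337674 = (0.127644 + 0.089895) / 0.337674 = 0.644227
d₂ = d₁ − σ√T = 0.644227 − 0.337674 = 0.306553
e^{−rT} = e^{−0.0495·0.6643} = 0.967652
N(d₁) = 0.740286,  N(d₂) = 0.620408
Call price V = S·N(d₁) − K·e^{−rT}·N(d₂) = 133.066365 − 94.979663 = 38.086702
Δ = N(d₁) = 0.740286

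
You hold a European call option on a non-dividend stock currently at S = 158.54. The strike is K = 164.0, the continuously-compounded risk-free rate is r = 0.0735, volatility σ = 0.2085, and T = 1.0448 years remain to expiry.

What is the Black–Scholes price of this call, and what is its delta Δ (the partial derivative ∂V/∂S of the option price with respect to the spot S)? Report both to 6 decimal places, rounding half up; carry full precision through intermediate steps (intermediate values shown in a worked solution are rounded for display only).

σ√T = 0.2085·√1.0448 = 0.213119
d₁ = (ln(S/K) + (r+σ²/2)T) / (σ√T) = (ln(158.54/164.0) + (0.0735+0.2085²/2)·1.0448) / 0.213119 = (-0.033860 + 0.099503) / 0.213119 = 0.308012
d₂ = d₁ − σ√T = 0.308012 − 0.213119 = 0.094892
e^{−rT} = e^{−0.0735·1.0448} = 0.926082
N(d₁) = 0.620963,  N(d₂) = 0.537800
Call price V = S·N(d₁) − K·e^{−rT}·N(d₂) = 98.447515 − 81.679645 = 16.767871
Δ = N(d₁) = 0.620963

price = 16.767871
Δ = 0.620963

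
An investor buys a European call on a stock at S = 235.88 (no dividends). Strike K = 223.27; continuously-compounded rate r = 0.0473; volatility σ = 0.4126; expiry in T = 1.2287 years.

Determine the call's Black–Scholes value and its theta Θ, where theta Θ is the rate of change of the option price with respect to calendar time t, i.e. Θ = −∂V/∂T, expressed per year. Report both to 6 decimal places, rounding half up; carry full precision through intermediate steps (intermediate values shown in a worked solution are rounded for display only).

price = 54.198285
Θ = -20.694594

σ√T = 0.4126·√1.2287 = 0.457354
d₁ = (ln(S/K) + (r+σ²/2)T) / (σ√T) = (ln(235.88/223.27) + (0.0473+0.4126²/2)·1.2287) / 0.457354 = (0.054941 + 0.162704) / 0.457354 = 0.475879
d₂ = d₁ − σ√T = 0.475879 − 0.457354 = 0.018526
e^{−rT} = e^{−0.0473·1.2287} = 0.943539
N(d₁) = 0.682920,  N(d₂) = 0.507390
Call price V = S·N(d₁) − K·e^{−rT}·N(d₂) = 161.087118 − 106.888833 = 54.198285
φ(d₁) = (1/√(2π))·e^{−d₁²/2} = 0.356233
Θ = −S·φ(d₁)·σ/(2√T) − r·K·e^{−rT}·N(d₂) = −15.638752 − 5.055842 = -20.694594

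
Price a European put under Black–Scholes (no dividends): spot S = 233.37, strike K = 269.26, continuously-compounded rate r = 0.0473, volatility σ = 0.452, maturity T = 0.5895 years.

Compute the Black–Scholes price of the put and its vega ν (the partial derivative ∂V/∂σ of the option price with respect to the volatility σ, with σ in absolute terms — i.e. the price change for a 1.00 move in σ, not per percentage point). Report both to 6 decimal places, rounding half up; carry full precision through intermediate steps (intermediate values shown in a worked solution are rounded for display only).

σ√T = 0.452·√0.5895 = 0.347041
d₁ = (ln(S/K) + (r+σ²/2)T) / (σ√T) = (ln(233.37/269.26) + (0.0473+0.452²/2)·0.5895) / 0.347041 = (-0.143052 + 0.088102) / 0.347041 = -0.158340
d₂ = d₁ − σ√T = -0.158340 − 0.347041 = -0.505380
e^{−rT} = e^{−0.0473·0.5895} = 0.972502
N(−d₁) = 0.562905,  N(−d₂) = 0.693354
Put price V = K·e^{−rT}·N(−d₂) − S·N(−d₁) = 181.558831 − 131.365245 = 50.193585
φ(d₁) = (1/√(2π))·e^{−d₁²/2} = 0.393972
ν = S·φ(d₁)·√T = 70.591563

price = 50.193585
ν = 70.591563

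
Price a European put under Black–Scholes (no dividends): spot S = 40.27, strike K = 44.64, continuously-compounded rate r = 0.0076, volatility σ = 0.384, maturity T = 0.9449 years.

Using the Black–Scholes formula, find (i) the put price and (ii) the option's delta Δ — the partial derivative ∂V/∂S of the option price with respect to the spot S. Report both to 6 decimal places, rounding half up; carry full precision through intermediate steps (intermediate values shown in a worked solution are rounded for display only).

σ√T = 0.384·√0.9449 = 0.373271
d₁ = (ln(S/K) + (r+σ²/2)T) / (σ√T) = (ln(40.27/44.64) + (0.0076+0.384²/2)·0.9449) / 0.373271 = (-0.103024 + 0.076847) / 0.373271 = -0.070128
d₂ = d₁ − σ√T = -0.070128 − 0.373271 = -0.443399
e^{−rT} = e^{−0.0076·0.9449} = 0.992844
N(−d₁) = 0.527954,  N(−d₂) = 0.671261
Put price V = K·e^{−rT}·N(−d₂) − S·N(−d₁) = 29.750691 − 21.260711 = 8.489981
Δ = −N(−d₁) = -0.527954

price = 8.489981
Δ = -0.527954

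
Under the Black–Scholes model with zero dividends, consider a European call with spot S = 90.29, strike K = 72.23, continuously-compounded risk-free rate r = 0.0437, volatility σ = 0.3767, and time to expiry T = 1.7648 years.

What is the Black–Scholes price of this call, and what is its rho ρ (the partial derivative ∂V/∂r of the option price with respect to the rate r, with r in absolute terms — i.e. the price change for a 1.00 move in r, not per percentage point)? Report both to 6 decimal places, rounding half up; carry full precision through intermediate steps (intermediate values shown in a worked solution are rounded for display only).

σ√T = 0.3767·√1.7648 = 0.500430
d₁ = (ln(S/K) + (r+σ²/2)T) / (σ√T) = (ln(90.29/72.23) + (0.0437+0.3767²/2)·1.7648) / 0.500430 = (0.223171 + 0.202337) / 0.500430 = 0.850285
d₂ = d₁ − σ√T = 0.850285 − 0.500430 = 0.349855
e^{−rT} = e^{−0.0437·1.7648} = 0.925777
N(d₁) = 0.802417,  N(d₂) = 0.636776
Call price V = S·N(d₁) − K·e^{−rT}·N(d₂) = 72.450199 − 42.580512 = 29.869687
ρ = K·T·e^{−rT}·N(d₂) = 75.146088

price = 29.869687
ρ = 75.146088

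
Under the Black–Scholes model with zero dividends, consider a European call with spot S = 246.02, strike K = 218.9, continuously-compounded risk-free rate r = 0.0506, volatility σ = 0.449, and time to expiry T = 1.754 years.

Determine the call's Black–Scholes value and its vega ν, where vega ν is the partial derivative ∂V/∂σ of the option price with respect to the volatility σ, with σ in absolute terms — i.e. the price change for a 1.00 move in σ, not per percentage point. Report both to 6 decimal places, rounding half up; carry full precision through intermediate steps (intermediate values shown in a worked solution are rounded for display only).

price = 78.010326
ν = 105.710590

σ√T = 0.449·√1.754 = 0.594650
d₁ = (ln(S/K) + (r+σ²/2)T) / (σ√T) = (ln(246.02/218.9) + (0.0506+0.449²/2)·1.754) / 0.594650 = (0.116798 + 0.265556) / 0.594650 = 0.642991
d₂ = d₁ − σ√T = 0.642991 − 0.594650 = 0.048341
e^{−rT} = e^{−0.0506·1.754} = 0.915072
N(d₁) = 0.739885,  N(d₂) = 0.519278
Call price V = S·N(d₁) − K·e^{−rT}·N(d₂) = 182.026510 − 104.016184 = 78.010326
φ(d₁) = (1/√(2π))·e^{−d₁²/2} = 0.324439
ν = S·φ(d₁)·√T = 105.710590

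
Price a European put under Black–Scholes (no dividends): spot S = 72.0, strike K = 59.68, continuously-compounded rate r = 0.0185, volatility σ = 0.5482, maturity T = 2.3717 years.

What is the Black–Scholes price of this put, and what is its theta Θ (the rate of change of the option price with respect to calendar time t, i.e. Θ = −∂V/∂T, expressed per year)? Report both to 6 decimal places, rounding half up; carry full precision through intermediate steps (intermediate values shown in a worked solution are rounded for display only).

price = 14.413315
Θ = -3.421132

σ√T = 0.5482·√2.3717 = 0.844246
d₁ = (ln(S/K) + (r+σ²/2)T) / (σ√T) = (ln(72.0/59.68) + (0.0185+0.5482²/2)·2.3717) / 0.844246 = (0.187669 + 0.400252) / 0.844246 = 0.696386
d₂ = d₁ − σ√T = 0.696386 − 0.844246 = -0.147860
e^{−rT} = e^{−0.0185·2.3717} = 0.957072
N(−d₁) = 0.243094,  N(−d₂) = 0.558773
Put price V = K·e^{−rT}·N(−d₂) − S·N(−d₁) = 31.916047 − 17.502733 = 14.413315
φ(d₁) = (1/√(2π))·e^{−d₁²/2} = 0.313043
Θ = −S·φ(d₁)·σ/(2√T) + r·K·e^{−rT}·N(−d₂) = −4.011579 + 0.590447 = -3.421132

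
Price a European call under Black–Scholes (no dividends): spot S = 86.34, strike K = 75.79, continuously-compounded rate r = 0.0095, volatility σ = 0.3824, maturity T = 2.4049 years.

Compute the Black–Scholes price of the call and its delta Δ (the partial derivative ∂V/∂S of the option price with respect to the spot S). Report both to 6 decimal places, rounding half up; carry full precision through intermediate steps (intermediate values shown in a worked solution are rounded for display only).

price = 25.433284
Δ = 0.710485

σ√T = 0.3824·√2.4049 = 0.593016
d₁ = (ln(S/K) + (r+σ²/2)T) / (σ√T) = (ln(86.34/75.79) + (0.0095+0.3824²/2)·2.4049) / 0.593016 = (0.130327 + 0.198681) / 0.593016 = 0.554803
d₂ = d₁ − σ√T = 0.554803 − 0.593016 = -0.038213
e^{−rT} = e^{−0.0095·2.4049} = 0.977412
N(d₁) = 0.710485,  N(d₂) = 0.484759
Call price V = S·N(d₁) − K·e^{−rT}·N(d₂) = 61.343306 − 35.910022 = 25.433284
Δ = N(d₁) = 0.710485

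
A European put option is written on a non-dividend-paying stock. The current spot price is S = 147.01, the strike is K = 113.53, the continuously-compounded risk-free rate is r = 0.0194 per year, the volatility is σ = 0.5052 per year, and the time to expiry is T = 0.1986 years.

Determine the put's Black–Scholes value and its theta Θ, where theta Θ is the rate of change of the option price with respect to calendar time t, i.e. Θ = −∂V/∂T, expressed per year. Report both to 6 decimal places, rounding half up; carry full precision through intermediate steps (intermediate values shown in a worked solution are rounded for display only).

σ√T = 0.5052·√0.1986 = 0.225140
d₁ = (ln(S/K) + (r+σ²/2)T) / (σ√T) = (ln(147.01/113.53) + (0.0194+0.5052²/2)·0.1986) / 0.225140 = (0.258433 + 0.029197) / 0.225140 = 1.277561
d₂ = d₁ − σ√T = 1.277561 − 0.225140 = 1.052421
e^{−rT} = e^{−0.0194·0.1986} = 0.996155
N(−d₁) = 0.100702,  N(−d₂) = 0.146303
Put price V = K·e^{−rT}·N(−d₂) − S·N(−d₁) = 16.545926 − 14.804209 = 1.741717
φ(d₁) = (1/√(2π))·e^{−d₁²/2} = 0.176397
Θ = −S·φ(d₁)·σ/(2√T) + r·K·e^{−rT}·N(−d₂) = −14.698768 + 0.320991 = -14.377777

price = 1.741717
Θ = -14.377777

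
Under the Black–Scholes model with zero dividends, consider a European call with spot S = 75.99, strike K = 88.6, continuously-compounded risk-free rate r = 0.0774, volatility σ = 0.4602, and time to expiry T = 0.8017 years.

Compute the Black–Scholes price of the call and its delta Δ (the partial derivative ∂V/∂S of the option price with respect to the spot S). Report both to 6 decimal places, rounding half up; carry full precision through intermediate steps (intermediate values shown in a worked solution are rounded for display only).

price = 9.672497
Δ = 0.493625

σ√T = 0.4602·√0.8017 = 0.412053
d₁ = (ln(S/K) + (r+σ²/2)T) / (σ√T) = (ln(75.99/88.6) + (0.0774+0.4602²/2)·0.8017) / 0.412053 = (-0.153530 + 0.146945) / 0.412053 = -0.015981
d₂ = d₁ − σ√T = -0.015981 − 0.412053 = -0.428033
e^{−rT} = e^{−0.0774·0.8017} = 0.939834
N(d₁) = 0.493625,  N(d₂) = 0.334313
Call price V = S·N(d₁) − K·e^{−rT}·N(d₂) = 37.510555 − 27.838058 = 9.672497
Δ = N(d₁) = 0.493625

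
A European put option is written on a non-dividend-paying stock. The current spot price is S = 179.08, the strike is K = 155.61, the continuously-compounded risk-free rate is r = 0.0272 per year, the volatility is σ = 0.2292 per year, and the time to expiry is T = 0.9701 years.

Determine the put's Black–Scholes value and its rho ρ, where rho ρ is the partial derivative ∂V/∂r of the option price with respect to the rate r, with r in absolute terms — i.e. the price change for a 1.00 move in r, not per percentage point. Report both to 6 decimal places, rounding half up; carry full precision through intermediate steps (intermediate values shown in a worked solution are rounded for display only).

σ√T = 0.2292·√0.9701 = 0.225747
d₁ = (ln(S/K) + (r+σ²/2)T) / (σ√T) = (ln(179.08/155.61) + (0.0272+0.2292²/2)·0.9701) / 0.225747 = (0.140480 + 0.051868) / 0.225747 = 0.852047
d₂ = d₁ − σ√T = 0.852047 − 0.225747 = 0.626300
e^{−rT} = e^{−0.0272·0.9701} = 0.973958
N(−d₁) = 0.197094,  N(−d₂) = 0.265559
Put price V = K·e^{−rT}·N(−d₂) − S·N(−d₁) = 40.247540 − 35.295596 = 4.951944
ρ = −K·T·e^{−rT}·N(−d₂) = -39.044139

price = 4.951944
ρ = -39.044139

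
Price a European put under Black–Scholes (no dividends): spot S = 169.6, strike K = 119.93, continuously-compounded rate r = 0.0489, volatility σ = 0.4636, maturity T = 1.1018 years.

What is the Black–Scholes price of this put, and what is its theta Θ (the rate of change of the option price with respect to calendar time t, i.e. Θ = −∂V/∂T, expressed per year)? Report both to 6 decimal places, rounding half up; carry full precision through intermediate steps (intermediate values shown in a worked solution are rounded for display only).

price = 7.663063
Θ = -6.901782

σ√T = 0.4636·√1.1018 = 0.486625
d₁ = (ln(S/K) + (r+σ²/2)T) / (σ√T) = (ln(169.6/119.93) + (0.0489+0.4636²/2)·1.1018) / 0.486625 = (0.346534 + 0.172280) / 0.486625 = 1.066148
d₂ = d₁ − σ√T = 1.066148 − 0.486625 = 0.579522
e^{−rT} = e^{−0.0489·1.1018} = 0.947548
N(−d₁) = 0.143178,  N(−d₂) = 0.281118
Put price V = K·e^{−rT}·N(−d₂) − S·N(−d₁) = 31.946121 − 24.283058 = 7.663063
φ(d₁) = (1/√(2π))·e^{−d₁²/2} = 0.225988
Θ = −S·φ(d₁)·σ/(2√T) + r·K·e^{−rT}·N(−d₂) = −8.463947 + 1.562165 = -6.901782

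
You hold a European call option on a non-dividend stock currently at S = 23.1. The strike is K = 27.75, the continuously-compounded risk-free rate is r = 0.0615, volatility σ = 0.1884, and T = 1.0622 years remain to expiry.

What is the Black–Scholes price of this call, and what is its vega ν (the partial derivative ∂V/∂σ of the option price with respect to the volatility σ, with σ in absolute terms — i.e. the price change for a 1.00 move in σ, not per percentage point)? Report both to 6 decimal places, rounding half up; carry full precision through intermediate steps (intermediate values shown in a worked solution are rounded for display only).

σ√T = 0.1884·√1.0622 = 0.194171
d₁ = (ln(S/K) + (r+σ²/2)T) / (σ√T) = (ln(23.1/27.75) + (0.0615+0.1884²/2)·1.0622) / 0.194171 = (-0.183403 + 0.084176) / 0.194171 = -0.511028
d₂ = d₁ − σ√T = -0.511028 − 0.194171 = -0.705199
e^{−rT} = e^{−0.0615·1.0622} = 0.936763
N(d₁) = 0.304666,  N(d₂) = 0.240343
Call price V = S·N(d₁) − K·e^{−rT}·N(d₂) = 7.037778 − 6.247762 = 0.790016
φ(d₁) = (1/√(2π))·e^{−d₁²/2} = 0.350108
ν = S·φ(d₁)·√T = 8.335224

price = 0.790016
ν = 8.335224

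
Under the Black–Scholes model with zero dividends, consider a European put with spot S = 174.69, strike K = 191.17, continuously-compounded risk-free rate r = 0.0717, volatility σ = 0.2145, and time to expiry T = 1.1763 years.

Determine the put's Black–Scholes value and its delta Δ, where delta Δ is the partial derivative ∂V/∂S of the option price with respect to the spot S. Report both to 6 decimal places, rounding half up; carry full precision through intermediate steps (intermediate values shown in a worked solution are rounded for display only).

price = 16.737611
Δ = -0.463608

σ√T = 0.2145·√1.1763 = 0.232641
d₁ = (ln(S/K) + (r+σ²/2)T) / (σ√T) = (ln(174.69/191.17) + (0.0717+0.2145²/2)·1.1763) / 0.232641 = (-0.090150 + 0.111402) / 0.232641 = 0.091349
d₂ = d₁ − σ√T = 0.091349 − 0.232641 = -0.141292
e^{−rT} = e^{−0.0717·1.1763} = 0.919118
N(−d₁) = 0.463608,  N(−d₂) = 0.556180
Put price V = K·e^{−rT}·N(−d₂) − S·N(−d₁) = 97.725230 − 80.987619 = 16.737611
Δ = −N(−d₁) = -0.463608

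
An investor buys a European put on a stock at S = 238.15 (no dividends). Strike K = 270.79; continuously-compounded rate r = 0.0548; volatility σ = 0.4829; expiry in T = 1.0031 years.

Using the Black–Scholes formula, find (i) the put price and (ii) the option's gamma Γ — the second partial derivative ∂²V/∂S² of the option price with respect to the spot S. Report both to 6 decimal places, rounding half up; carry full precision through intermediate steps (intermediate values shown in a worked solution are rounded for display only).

σ√T = 0.4829·√1.0031 = 0.483648
d₁ = (ln(S/K) + (r+σ²/2)T) / (σ√T) = (ln(238.15/270.79) + (0.0548+0.4829²/2)·1.0031) / 0.483648 = (-0.128443 + 0.171928) / 0.483648 = 0.089910
d₂ = d₁ − σ√T = 0.089910 − 0.483648 = -0.393738
e^{−rT} = e^{−0.0548·1.0031} = 0.946514
N(−d₁) = 0.464179,  N(−d₂) = 0.653113
Put price V = K·e^{−rT}·N(−d₂) − S·N(−d₁) = 167.397020 − 110.544343 = 56.852677
φ(d₁) = (1/√(2π))·e^{−d₁²/2} = 0.397333
Γ = φ(d₁) / (S·σ·√T) = 0.003450

price = 56.852677
Γ = 0.003450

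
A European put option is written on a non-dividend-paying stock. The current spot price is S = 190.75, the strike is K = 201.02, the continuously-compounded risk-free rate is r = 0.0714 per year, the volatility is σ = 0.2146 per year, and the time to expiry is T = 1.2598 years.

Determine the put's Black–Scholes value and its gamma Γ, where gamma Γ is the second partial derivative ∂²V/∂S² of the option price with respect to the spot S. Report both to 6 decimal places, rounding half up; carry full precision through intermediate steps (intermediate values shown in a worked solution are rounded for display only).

price = 14.653847
Γ = 0.008358

σ√T = 0.2146·√1.2598 = 0.240869
d₁ = (ln(S/K) + (r+σ²/2)T) / (σ√T) = (ln(190.75/201.02) + (0.0714+0.2146²/2)·1.2598) / 0.240869 = (-0.052441 + 0.118959) / 0.240869 = 0.276158
d₂ = d₁ − σ√T = 0.276158 − 0.240869 = 0.035289
e^{−rT} = e^{−0.0714·1.2598} = 0.913977
N(−d₁) = 0.391213,  N(−d₂) = 0.485925
Put price V = K·e^{−rT}·N(−d₂) − S·N(−d₁) = 89.277786 − 74.623939 = 14.653847
φ(d₁) = (1/√(2π))·e^{−d₁²/2} = 0.384016
Γ = φ(d₁) / (S·σ·√T) = 0.008358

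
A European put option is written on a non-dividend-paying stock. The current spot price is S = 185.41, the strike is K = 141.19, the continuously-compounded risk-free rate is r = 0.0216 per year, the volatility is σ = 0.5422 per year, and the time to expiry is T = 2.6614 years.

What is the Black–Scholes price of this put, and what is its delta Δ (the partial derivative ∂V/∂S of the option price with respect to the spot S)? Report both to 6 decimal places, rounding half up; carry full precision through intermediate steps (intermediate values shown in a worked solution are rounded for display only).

σ√T = 0.5422·√2.6614 = 0.884534
d₁ = (ln(S/K) + (r+σ²/2)T) / (σ√T) = (ln(185.41/141.19) + (0.0216+0.5422²/2)·2.6614) / 0.884534 = (0.272463 + 0.448687) / 0.884534 = 0.815288
d₂ = d₁ − σ√T = 0.815288 − 0.884534 = -0.069247
e^{−rT} = e^{−0.0216·2.6614} = 0.944135
N(−d₁) = 0.207454,  N(−d₂) = 0.527603
Put price V = K·e^{−rT}·N(−d₂) − S·N(−d₁) = 70.330793 − 38.464023 = 31.866770
Δ = −N(−d₁) = -0.207454

price = 31.866770
Δ = -0.207454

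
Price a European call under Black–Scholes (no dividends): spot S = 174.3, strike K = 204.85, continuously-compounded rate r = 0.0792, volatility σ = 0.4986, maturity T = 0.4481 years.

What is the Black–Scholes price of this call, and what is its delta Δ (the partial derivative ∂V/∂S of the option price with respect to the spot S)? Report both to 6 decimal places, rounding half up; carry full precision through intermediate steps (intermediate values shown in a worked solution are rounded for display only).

price = 14.666173
Δ = 0.416576

σ√T = 0.4986·√0.4481 = 0.333764
d₁ = (ln(S/K) + (r+σ²/2)T) / (σ√T) = (ln(174.3/204.85) + (0.0792+0.4986²/2)·0.4481) / 0.333764 = (-0.161500 + 0.091189) / 0.333764 = -0.210661
d₂ = d₁ − σ√T = -0.210661 − 0.333764 = -0.544426
e^{−rT} = e^{−0.0792·0.4481} = 0.965133
N(d₁) = 0.416576,  N(d₂) = 0.293074
Call price V = S·N(d₁) − K·e^{−rT}·N(d₂) = 72.609147 − 57.942974 = 14.666173
Δ = N(d₁) = 0.416576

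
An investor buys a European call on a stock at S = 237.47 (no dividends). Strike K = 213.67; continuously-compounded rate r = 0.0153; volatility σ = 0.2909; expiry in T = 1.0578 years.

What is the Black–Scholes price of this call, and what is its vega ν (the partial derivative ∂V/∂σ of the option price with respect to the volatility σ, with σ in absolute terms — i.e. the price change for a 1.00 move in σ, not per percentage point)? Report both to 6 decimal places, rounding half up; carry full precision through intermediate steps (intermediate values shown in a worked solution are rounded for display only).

σ√T = 0.2909·√1.0578 = 0.299189
d₁ = (ln(S/K) + (r+σ²/2)T) / (σ√T) = (ln(237.47/213.67) + (0.0153+0.2909²/2)·1.0578) / 0.299189 = (0.105609 + 0.060941) / 0.299189 = 0.556671
d₂ = d₁ − σ√T = 0.556671 − 0.299189 = 0.257482
e^{−rT} = e^{−0.0153·1.0578} = 0.983946
N(d₁) = 0.711124,  N(d₂) = 0.601597
Call price V = S·N(d₁) − K·e^{−rT}·N(d₂) = 168.870610 − 126.479542 = 42.391068
φ(d₁) = (1/√(2π))·e^{−d₁²/2} = 0.341680
ν = S·φ(d₁)·√T = 83.450776

price = 42.391068
ν = 83.450776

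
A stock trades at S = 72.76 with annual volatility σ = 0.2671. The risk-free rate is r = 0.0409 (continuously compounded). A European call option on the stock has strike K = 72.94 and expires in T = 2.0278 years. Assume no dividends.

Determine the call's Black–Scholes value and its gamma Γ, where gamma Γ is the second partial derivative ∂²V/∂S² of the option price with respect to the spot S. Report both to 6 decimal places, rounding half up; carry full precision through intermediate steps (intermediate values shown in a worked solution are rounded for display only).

price = 13.595003
Γ = 0.013298

σ√T = 0.2671·√2.0278 = 0.380353
d₁ = (ln(S/K) + (r+σ²/2)T) / (σ√T) = (ln(72.76/72.94) + (0.0409+0.2671²/2)·2.0278) / 0.380353 = (-0.002471 + 0.155271) / 0.380353 = 0.401733
d₂ = d₁ − σ√T = 0.401733 − 0.380353 = 0.021380
e^{−rT} = e^{−0.0409·2.0278} = 0.920409
N(d₁) = 0.656060,  N(d₂) = 0.508529
Call price V = S·N(d₁) − K·e^{−rT}·N(d₂) = 47.734909 − 34.139907 = 13.595003
φ(d₁) = (1/√(2π))·e^{−d₁²/2} = 0.368014
Γ = φ(d₁) / (S·σ·√T) = 0.013298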